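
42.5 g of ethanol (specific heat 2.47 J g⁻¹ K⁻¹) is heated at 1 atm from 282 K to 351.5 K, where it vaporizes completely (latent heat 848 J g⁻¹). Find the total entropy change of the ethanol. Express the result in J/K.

Warming step: ΔS₁ = m c ln(T_tr/T_i) = 42.5 × 2.47 × ln(351.5/282) = 23.13 J/K.
Phase change: ΔS₂ = +mL/T_tr = 42.5 × 848 / 351.5 = 102.5 J/K.
ΔS_total = (23.13) + (102.5) = 126 J/K.

ΔS = 126 J/K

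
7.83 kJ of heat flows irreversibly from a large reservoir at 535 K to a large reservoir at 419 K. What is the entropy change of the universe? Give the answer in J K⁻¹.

ΔS_hot = −Q/T_H = −7830/535 = -14.64 J/K and ΔS_cold = +Q/T_C = 7830/419 = 18.69 J/K.
ΔS_total = -14.64 + 18.69 = 4.05 J/K, positive as the second law requires.

ΔS_total = 4.05 J/K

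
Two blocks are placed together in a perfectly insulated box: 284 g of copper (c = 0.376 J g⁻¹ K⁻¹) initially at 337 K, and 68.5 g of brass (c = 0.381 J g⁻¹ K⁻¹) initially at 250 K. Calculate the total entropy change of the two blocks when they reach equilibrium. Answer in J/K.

Energy balance: T_f = (m₁c₁T₁ + m₂c₂T₂)/(m₁c₁ + m₂c₂) = 319.91 K.
ΔS₁ = m₁c₁ ln(T_f/T₁) = 106.784 × ln(319.91/337) = -5.5564 J/K.
ΔS₂ = m₂c₂ ln(T_f/T₂) = 26.0985 × ln(319.91/250) = 6.4356 J/K.
ΔS_total = -5.5564 + 6.4356 = 0.879 J/K.

ΔS_total = 0.879 J/K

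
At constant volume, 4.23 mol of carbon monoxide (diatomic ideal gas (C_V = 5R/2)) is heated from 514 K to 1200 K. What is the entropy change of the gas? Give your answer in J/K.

At constant volume, ΔS = nC_V ln(T₂/T₁) with C_V = 5R/2 = 20.79 J mol⁻¹ K⁻¹.
ΔS = 4.23 × 20.79 × ln(1200/514) = 74.5 J/K.

ΔS = 74.5 J/K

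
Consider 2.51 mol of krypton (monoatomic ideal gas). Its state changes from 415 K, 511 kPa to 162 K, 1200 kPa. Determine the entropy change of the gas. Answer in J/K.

ΔS = -66.9 J/K

ΔS = nC_p ln(T₂/T₁) − nR ln(P₂/P₁), with C_p = 5R/2 = 20.79 J mol⁻¹ K⁻¹ for a monoatomic ideal gas.
ΔS = 2.51 × [20.79 × ln(162/415) − 8.314 × ln(1200/511)] = -66.9 J/K.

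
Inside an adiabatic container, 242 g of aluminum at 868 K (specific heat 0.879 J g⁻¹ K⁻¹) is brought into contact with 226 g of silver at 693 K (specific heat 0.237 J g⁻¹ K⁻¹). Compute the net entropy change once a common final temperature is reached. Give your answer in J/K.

ΔS_total = 1.04 J/K

Energy balance: T_f = (m₁c₁T₁ + m₂c₂T₂)/(m₁c₁ + m₂c₂) = 832.8 K.
ΔS₁ = m₁c₁ ln(T_f/T₁) = 212.718 × ln(832.8/868) = -8.806 J/K.
ΔS₂ = m₂c₂ ln(T_f/T₂) = 53.562 × ln(832.8/693) = 9.843 J/K.
ΔS_total = -8.806 + 9.843 = 1.04 J/K.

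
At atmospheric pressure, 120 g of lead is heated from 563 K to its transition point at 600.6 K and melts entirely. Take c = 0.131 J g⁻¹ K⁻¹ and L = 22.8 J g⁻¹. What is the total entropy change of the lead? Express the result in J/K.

ΔS = 5.57 J/K

Warming step: ΔS₁ = m c ln(T_tr/T_i) = 120 × 0.131 × ln(600.6/563) = 1.016 J/K.
Phase change: ΔS₂ = +mL/T_tr = 120 × 22.8 / 600.6 = 4.555 J/K.
ΔS_total = (1.016) + (4.555) = 5.57 J/K.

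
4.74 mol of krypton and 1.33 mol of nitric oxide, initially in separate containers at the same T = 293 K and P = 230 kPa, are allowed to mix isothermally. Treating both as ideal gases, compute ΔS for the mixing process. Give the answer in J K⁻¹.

Mole fractions: x_A = 4.74/6.07 = 0.781, x_B = 0.219.
ΔS_mix = −R(n_A ln x_A + n_B ln x_B) = −8.314 × (4.74 ln 0.781 + 1.33 ln 0.219) = 26.5 J/K.

ΔS_mix = 26.5 J/K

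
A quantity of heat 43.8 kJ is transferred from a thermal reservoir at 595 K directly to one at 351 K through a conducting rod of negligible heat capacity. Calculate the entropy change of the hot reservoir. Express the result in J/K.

The hot reservoir loses heat Q, so ΔS_hot = −Q/T_H = −43800/595 = -73.6 J/K.

ΔS_hot = -73.6 J/K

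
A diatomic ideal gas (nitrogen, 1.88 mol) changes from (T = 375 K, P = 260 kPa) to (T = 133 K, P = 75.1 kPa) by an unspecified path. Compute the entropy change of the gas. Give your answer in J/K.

ΔS = -37.3 J/K

ΔS = nC_p ln(T₂/T₁) − nR ln(P₂/P₁), with C_p = 7R/2 = 29.1 J mol⁻¹ K⁻¹ for a diatomic ideal gas.
ΔS = 1.88 × [29.1 × ln(133/375) − 8.314 × ln(75.1/260)] = -37.3 J/K.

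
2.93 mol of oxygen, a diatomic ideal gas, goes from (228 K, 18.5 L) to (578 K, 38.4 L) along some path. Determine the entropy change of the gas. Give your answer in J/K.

ΔS = 74.4 J/K

Entropy is a state function: ΔS = nC_V ln(T₂/T₁) + nR ln(V₂/V₁), with C_V = 5R/2 = 20.79 J mol⁻¹ K⁻¹ for a diatomic ideal gas.
ΔS = 2.93 × [20.79 × ln(578/228) + 8.314 × ln(38.4/18.5)] = 74.4 J/K.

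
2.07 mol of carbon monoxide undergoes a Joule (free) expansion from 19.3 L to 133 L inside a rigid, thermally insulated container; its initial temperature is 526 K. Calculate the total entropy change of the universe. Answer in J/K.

For an ideal gas in free expansion Q = 0 and W = 0, so T is unchanged.
Entropy is a state function; using a reversible isothermal path, ΔS_gas = nR ln(V₂/V₁) = 2.07 × 8.314 × ln(133/19.3) = 33.2 J/K.
The insulated surroundings exchange no heat, so ΔS_surr = 0 and ΔS_universe = ΔS_gas.

ΔS_universe = 33.2 J/K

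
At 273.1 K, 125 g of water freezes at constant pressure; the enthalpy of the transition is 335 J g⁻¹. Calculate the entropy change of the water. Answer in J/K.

Heat released by the substance: Q = −mL = −125 × 335 = −41875 J.
At constant T, ΔS = Q_rev/T = −41875 / 273.1 = -153 J/K.

ΔS = -153 J/K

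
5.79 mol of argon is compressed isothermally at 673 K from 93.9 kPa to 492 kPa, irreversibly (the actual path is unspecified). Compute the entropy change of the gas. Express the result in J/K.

Entropy is a state function, so ΔS_gas depends only on the end states.
For an isothermal ideal gas ΔS_gas = nR ln(P₁/P₂) = 5.79 × 8.314 × ln(93.9/492) = -79.7 J/K.

ΔS_gas = -79.7 J/K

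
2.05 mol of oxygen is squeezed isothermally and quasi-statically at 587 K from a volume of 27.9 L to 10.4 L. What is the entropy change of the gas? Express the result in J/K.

For an isothermal ideal gas ΔS_gas = nR ln(V₂/V₁) = 2.05 × 8.314 × ln(10.4/27.9) = -16.8 J/K.

ΔS_gas = -16.8 J/K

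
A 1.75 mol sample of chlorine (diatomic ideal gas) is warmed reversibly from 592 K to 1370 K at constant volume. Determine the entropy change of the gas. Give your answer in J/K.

At constant volume, ΔS = nC_V ln(T₂/T₁) with C_V = 5R/2 = 20.79 J mol⁻¹ K⁻¹.
ΔS = 1.75 × 20.79 × ln(1370/592) = 30.5 J/K.

ΔS = 30.5 J/K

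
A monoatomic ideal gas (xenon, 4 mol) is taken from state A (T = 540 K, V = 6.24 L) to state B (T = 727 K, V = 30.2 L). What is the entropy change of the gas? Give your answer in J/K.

Entropy is a state function: ΔS = nC_V ln(T₂/T₁) + nR ln(V₂/V₁), with C_V = 3R/2 = 12.47 J mol⁻¹ K⁻¹ for a monoatomic ideal gas.
ΔS = 4 × [12.47 × ln(727/540) + 8.314 × ln(30.2/6.24)] = 67.3 J/K.

ΔS = 67.3 J/K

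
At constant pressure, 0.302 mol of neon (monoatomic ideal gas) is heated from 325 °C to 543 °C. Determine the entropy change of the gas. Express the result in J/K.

ΔS = 1.95 J/K

In kelvin: T₁ = 598.15 K, T₂ = 816.15 K. At constant pressure, ΔS = nC_p ln(T₂/T₁) with C_p = 5R/2 = 20.79 J mol⁻¹ K⁻¹.
ΔS = 0.302 × 20.79 × ln(816.15/598.15) = 1.95 J/K.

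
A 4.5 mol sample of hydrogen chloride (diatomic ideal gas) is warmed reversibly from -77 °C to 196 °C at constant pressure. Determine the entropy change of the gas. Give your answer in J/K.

In kelvin: T₁ = 196.15 K, T₂ = 469.15 K. At constant pressure, ΔS = nC_p ln(T₂/T₁) with C_p = 7R/2 = 29.1 J mol⁻¹ K⁻¹.
ΔS = 4.5 × 29.1 × ln(469.15/196.15) = 114 J/K.

ΔS = 114 J/K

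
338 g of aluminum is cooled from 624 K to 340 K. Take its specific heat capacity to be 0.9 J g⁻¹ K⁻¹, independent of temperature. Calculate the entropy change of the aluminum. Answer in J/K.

ΔS = ∫dQ_rev/T = m c ln(T₂/T₁) = 338 × 0.9 × ln(340/624) = -185 J/K.

ΔS = -185 J/K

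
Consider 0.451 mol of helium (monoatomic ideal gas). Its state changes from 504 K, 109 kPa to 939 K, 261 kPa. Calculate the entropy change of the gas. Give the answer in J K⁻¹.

ΔS = 2.56 J/K

ΔS = nC_p ln(T₂/T₁) − nR ln(P₂/P₁), with C_p = 5R/2 = 20.79 J mol⁻¹ K⁻¹ for a monoatomic ideal gas.
ΔS = 0.451 × [20.79 × ln(939/504) − 8.314 × ln(261/109)] = 2.56 J/K.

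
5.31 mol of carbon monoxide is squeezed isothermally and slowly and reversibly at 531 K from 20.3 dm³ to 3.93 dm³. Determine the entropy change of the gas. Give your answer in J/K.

For an isothermal ideal gas ΔS_gas = nR ln(V₂/V₁) = 5.31 × 8.314 × ln(3.93/20.3) = -72.5 J/K.

ΔS_gas = -72.5 J/K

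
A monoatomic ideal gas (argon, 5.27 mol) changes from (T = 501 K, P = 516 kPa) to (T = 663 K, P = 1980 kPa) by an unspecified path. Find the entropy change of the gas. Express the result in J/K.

ΔS = nC_p ln(T₂/T₁) − nR ln(P₂/P₁), with C_p = 5R/2 = 20.79 J mol⁻¹ K⁻¹ for a monoatomic ideal gas.
ΔS = 5.27 × [20.79 × ln(663/501) − 8.314 × ln(1980/516)] = -28.2 J/K.

ΔS = -28.2 J/K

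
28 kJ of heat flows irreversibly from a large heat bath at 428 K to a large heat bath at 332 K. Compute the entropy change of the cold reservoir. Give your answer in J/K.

ΔS_cold = 84.3 J/K

The cold reservoir gains heat Q, so ΔS_cold = +Q/T_C = 28000/332 = 84.3 J/K.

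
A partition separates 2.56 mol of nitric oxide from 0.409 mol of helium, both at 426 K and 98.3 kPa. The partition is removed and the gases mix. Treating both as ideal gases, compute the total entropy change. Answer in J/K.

ΔS_mix = 9.9 J/K

Mole fractions: x_A = 2.56/2.97 = 0.862, x_B = 0.138.
ΔS_mix = −R(n_A ln x_A + n_B ln x_B) = −8.314 × (2.56 ln 0.862 + 0.409 ln 0.138) = 9.9 J/K.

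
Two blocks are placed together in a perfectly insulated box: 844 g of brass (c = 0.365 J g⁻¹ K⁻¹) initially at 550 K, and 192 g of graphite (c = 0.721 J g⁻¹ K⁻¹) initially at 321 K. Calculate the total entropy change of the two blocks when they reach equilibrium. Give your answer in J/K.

Energy balance: T_f = (m₁c₁T₁ + m₂c₂T₂)/(m₁c₁ + m₂c₂) = 479 K.
ΔS₁ = m₁c₁ ln(T_f/T₁) = 308.06 × ln(479/550) = -42.58 J/K.
ΔS₂ = m₂c₂ ln(T_f/T₂) = 138.432 × ln(479/321) = 55.41 J/K.
ΔS_total = -42.58 + 55.41 = 12.8 J/K.

ΔS_total = 12.8 J/K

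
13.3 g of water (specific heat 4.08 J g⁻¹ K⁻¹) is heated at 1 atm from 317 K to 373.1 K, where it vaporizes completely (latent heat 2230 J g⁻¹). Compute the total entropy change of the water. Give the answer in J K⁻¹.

Warming step: ΔS₁ = m c ln(T_tr/T_i) = 13.3 × 4.08 × ln(373.1/317) = 8.842 J/K.
Phase change: ΔS₂ = +mL/T_tr = 13.3 × 2230 / 373.1 = 79.49 J/K.
ΔS_total = (8.842) + (79.49) = 88.3 J/K.

ΔS = 88.3 J/K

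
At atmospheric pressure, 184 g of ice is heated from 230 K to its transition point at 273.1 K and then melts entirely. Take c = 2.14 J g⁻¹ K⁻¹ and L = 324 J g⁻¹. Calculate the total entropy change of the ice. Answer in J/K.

ΔS = 286 J/K

Warming step: ΔS₁ = m c ln(T_tr/T_i) = 184 × 2.14 × ln(273.1/230) = 67.63 J/K.
Phase change: ΔS₂ = +mL/T_tr = 184 × 324 / 273.1 = 218.3 J/K.
ΔS_total = (67.63) + (218.3) = 286 J/K.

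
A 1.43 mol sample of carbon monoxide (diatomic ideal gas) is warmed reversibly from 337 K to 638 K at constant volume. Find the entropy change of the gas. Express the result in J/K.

At constant volume, ΔS = nC_V ln(T₂/T₁) with C_V = 5R/2 = 20.79 J mol⁻¹ K⁻¹.
ΔS = 1.43 × 20.79 × ln(638/337) = 19 J/K.

ΔS = 19 J/K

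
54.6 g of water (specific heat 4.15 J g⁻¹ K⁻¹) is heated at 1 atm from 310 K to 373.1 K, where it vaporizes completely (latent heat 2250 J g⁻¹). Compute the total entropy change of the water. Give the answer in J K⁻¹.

ΔS = 371 J/K

Warming step: ΔS₁ = m c ln(T_tr/T_i) = 54.6 × 4.15 × ln(373.1/310) = 41.98 J/K.
Phase change: ΔS₂ = +mL/T_tr = 54.6 × 2250 / 373.1 = 329.3 J/K.
ΔS_total = (41.98) + (329.3) = 371 J/K.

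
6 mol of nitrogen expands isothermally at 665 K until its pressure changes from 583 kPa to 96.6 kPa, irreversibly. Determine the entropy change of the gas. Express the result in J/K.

ΔS_gas = 89.7 J/K

Entropy is a state function, so ΔS_gas depends only on the end states.
For an isothermal ideal gas ΔS_gas = nR ln(P₁/P₂) = 6 × 8.314 × ln(583/96.6) = 89.7 J/K.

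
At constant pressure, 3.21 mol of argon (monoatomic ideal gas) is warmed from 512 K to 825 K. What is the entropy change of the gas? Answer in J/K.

At constant pressure, ΔS = nC_p ln(T₂/T₁) with C_p = 5R/2 = 20.79 J mol⁻¹ K⁻¹.
ΔS = 3.21 × 20.79 × ln(825/512) = 31.8 J/K.

ΔS = 31.8 J/K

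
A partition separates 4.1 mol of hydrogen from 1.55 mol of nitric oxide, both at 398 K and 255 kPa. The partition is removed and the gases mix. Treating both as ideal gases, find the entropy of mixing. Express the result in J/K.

Mole fractions: x_A = 4.1/5.65 = 0.726, x_B = 0.274.
ΔS_mix = −R(n_A ln x_A + n_B ln x_B) = −8.314 × (4.1 ln 0.726 + 1.55 ln 0.274) = 27.6 J/K.

ΔS_mix = 27.6 J/K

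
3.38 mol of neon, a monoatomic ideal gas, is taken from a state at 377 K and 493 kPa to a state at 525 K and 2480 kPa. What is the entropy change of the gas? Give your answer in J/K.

ΔS = nC_p ln(T₂/T₁) − nR ln(P₂/P₁), with C_p = 5R/2 = 20.79 J mol⁻¹ K⁻¹ for a monoatomic ideal gas.
ΔS = 3.38 × [20.79 × ln(525/377) − 8.314 × ln(2480/493)] = -22.1 J/K.

ΔS = -22.1 J/K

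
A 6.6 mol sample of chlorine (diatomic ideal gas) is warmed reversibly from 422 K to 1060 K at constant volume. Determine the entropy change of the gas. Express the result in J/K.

At constant volume, ΔS = nC_V ln(T₂/T₁) with C_V = 5R/2 = 20.79 J mol⁻¹ K⁻¹.
ΔS = 6.6 × 20.79 × ln(1060/422) = 126 J/K.

ΔS = 126 J/K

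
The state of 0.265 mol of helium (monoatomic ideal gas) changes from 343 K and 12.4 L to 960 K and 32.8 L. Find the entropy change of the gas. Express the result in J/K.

ΔS = 5.54 J/K

Entropy is a state function: ΔS = nC_V ln(T₂/T₁) + nR ln(V₂/V₁), with C_V = 3R/2 = 12.47 J mol⁻¹ K⁻¹ for a monoatomic ideal gas.
ΔS = 0.265 × [12.47 × ln(960/343) + 8.314 × ln(32.8/12.4)] = 5.54 J/K.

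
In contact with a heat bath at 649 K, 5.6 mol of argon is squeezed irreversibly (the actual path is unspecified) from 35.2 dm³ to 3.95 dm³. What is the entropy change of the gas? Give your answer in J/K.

ΔS_gas = -102 J/K

Entropy is a state function, so ΔS_gas depends only on the end states.
For an isothermal ideal gas ΔS_gas = nR ln(V₂/V₁) = 5.6 × 8.314 × ln(3.95/35.2) = -102 J/K.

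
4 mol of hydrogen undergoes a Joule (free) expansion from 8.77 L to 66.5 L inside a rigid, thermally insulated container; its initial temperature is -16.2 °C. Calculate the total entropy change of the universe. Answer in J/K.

No heat is exchanged and no work is done, so the ideal-gas temperature stays constant.
Entropy is a state function; using a reversible isothermal path, ΔS_gas = nR ln(V₂/V₁) = 4 × 8.314 × ln(66.5/8.77) = 67.4 J/K.
The insulated surroundings exchange no heat, so ΔS_surr = 0 and ΔS_universe = ΔS_gas.

ΔS_universe = 67.4 J/K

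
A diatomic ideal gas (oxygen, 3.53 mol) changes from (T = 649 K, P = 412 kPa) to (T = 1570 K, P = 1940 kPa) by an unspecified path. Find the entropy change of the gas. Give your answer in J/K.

ΔS = 45.3 J/K

ΔS = nC_p ln(T₂/T₁) − nR ln(P₂/P₁), with C_p = 7R/2 = 29.1 J mol⁻¹ K⁻¹ for a diatomic ideal gas.
ΔS = 3.53 × [29.1 × ln(1570/649) − 8.314 × ln(1940/412)] = 45.3 J/K.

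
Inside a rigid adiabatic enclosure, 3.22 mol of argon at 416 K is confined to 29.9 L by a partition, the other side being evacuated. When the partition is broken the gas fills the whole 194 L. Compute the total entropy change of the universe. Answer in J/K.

No heat is exchanged and no work is done, so the ideal-gas temperature stays constant.
Entropy is a state function; using a reversible isothermal path, ΔS_gas = nR ln(V₂/V₁) = 3.22 × 8.314 × ln(194/29.9) = 50.1 J/K.
The insulated surroundings exchange no heat, so ΔS_surr = 0 and ΔS_universe = ΔS_gas.

ΔS_universe = 50.1 J/K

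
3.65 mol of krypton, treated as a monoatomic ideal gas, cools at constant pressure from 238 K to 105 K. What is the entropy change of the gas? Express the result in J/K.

ΔS = -62.1 J/K

At constant pressure, ΔS = nC_p ln(T₂/T₁) with C_p = 5R/2 = 20.79 J mol⁻¹ K⁻¹.
ΔS = 3.65 × 20.79 × ln(105/238) = -62.1 J/K.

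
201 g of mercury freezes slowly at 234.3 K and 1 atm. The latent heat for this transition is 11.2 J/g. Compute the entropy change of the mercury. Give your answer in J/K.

Heat released by the substance: Q = −mL = −201 × 11.2 = −2251.2 J.
At constant T, ΔS = Q_rev/T = −2251.2 / 234.3 = -9.61 J/K.

ΔS = -9.61 J/K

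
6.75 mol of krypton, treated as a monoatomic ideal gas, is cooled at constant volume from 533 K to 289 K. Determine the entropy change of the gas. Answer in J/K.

At constant volume, ΔS = nC_V ln(T₂/T₁) with C_V = 3R/2 = 12.47 J mol⁻¹ K⁻¹.
ΔS = 6.75 × 12.47 × ln(289/533) = -51.5 J/K.

ΔS = -51.5 J/K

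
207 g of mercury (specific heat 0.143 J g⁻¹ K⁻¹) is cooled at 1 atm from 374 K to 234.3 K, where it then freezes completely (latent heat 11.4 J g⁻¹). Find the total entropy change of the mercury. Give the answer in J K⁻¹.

Cooling step: ΔS₁ = m c ln(T_tr/T_i) = 207 × 0.143 × ln(234.3/374) = -13.84 J/K.
Phase change: ΔS₂ = −mL/T_tr = −207 × 11.4 / 234.3 = -10.07 J/K.
ΔS_total = (-13.84) + (-10.07) = -23.9 J/K.

ΔS = -23.9 J/K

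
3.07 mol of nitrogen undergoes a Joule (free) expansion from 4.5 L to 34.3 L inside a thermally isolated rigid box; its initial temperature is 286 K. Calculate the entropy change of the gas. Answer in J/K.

For an ideal gas in free expansion Q = 0 and W = 0, so T is unchanged.
Entropy is a state function; using a reversible isothermal path, ΔS_gas = nR ln(V₂/V₁) = 3.07 × 8.314 × ln(34.3/4.5) = 51.8 J/K.

ΔS_gas = 51.8 J/K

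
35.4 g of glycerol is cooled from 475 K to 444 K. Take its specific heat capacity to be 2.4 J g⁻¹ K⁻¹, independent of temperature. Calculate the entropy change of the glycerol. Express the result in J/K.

ΔS = ∫dQ_rev/T = m c ln(T₂/T₁) = 35.4 × 2.4 × ln(444/475) = -5.73 J/K.

ΔS = -5.73 J/K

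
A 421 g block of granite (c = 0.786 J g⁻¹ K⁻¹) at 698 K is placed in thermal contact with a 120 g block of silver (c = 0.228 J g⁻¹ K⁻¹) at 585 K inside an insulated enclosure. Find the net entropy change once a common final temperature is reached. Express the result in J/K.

ΔS_total = 0.375 J/K

Energy balance: T_f = (m₁c₁T₁ + m₂c₂T₂)/(m₁c₁ + m₂c₂) = 689.37 K.
ΔS₁ = m₁c₁ ln(T_f/T₁) = 330.906 × ln(689.37/698) = -4.117 J/K.
ΔS₂ = m₂c₂ ln(T_f/T₂) = 27.36 × ln(689.37/585) = 4.492 J/K.
ΔS_total = -4.117 + 4.492 = 0.375 J/K.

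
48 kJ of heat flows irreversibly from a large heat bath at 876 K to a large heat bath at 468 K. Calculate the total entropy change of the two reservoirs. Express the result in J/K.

ΔS_total = 47.8 J/K

ΔS_hot = −Q/T_H = −48000/876 = -54.79 J/K and ΔS_cold = +Q/T_C = 48000/468 = 102.6 J/K.
ΔS_total = -54.79 + 102.6 = 47.8 J/K, positive as the second law requires.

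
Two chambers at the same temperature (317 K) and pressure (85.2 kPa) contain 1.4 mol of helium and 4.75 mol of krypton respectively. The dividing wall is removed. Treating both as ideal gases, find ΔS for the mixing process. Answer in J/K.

Mole fractions: x_A = 1.4/6.15 = 0.228, x_B = 0.772.
ΔS_mix = −R(n_A ln x_A + n_B ln x_B) = −8.314 × (1.4 ln 0.228 + 4.75 ln 0.772) = 27.4 J/K.

ΔS_mix = 27.4 J/K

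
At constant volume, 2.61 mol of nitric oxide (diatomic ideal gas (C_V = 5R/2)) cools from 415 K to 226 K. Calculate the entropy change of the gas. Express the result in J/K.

At constant volume, ΔS = nC_V ln(T₂/T₁) with C_V = 5R/2 = 20.79 J mol⁻¹ K⁻¹.
ΔS = 2.61 × 20.79 × ln(226/415) = -33 J/K.

ΔS = -33 J/K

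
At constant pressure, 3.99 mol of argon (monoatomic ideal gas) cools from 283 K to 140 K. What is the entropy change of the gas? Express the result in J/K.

ΔS = -58.4 J/K

At constant pressure, ΔS = nC_p ln(T₂/T₁) with C_p = 5R/2 = 20.79 J mol⁻¹ K⁻¹.
ΔS = 3.99 × 20.79 × ln(140/283) = -58.4 J/K.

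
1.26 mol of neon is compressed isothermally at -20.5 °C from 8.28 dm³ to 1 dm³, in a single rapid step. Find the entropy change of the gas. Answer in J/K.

Entropy is a state function, so ΔS_gas depends only on the end states.
For an isothermal ideal gas ΔS_gas = nR ln(V₂/V₁) = 1.26 × 8.314 × ln(1/8.28) = -22.1 J/K.

ΔS_gas = -22.1 J/K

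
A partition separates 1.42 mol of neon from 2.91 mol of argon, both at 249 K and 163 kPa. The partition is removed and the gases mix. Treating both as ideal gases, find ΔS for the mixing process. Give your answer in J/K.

Mole fractions: x_A = 1.42/4.33 = 0.328, x_B = 0.672.
ΔS_mix = −R(n_A ln x_A + n_B ln x_B) = −8.314 × (1.42 ln 0.328 + 2.91 ln 0.672) = 22.8 J/K.

ΔS_mix = 22.8 J/K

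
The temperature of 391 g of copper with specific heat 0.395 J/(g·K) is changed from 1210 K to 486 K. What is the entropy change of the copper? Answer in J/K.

ΔS = ∫dQ_rev/T = m c ln(T₂/T₁) = 391 × 0.395 × ln(486/1210) = -141 J/K.

ΔS = -141 J/K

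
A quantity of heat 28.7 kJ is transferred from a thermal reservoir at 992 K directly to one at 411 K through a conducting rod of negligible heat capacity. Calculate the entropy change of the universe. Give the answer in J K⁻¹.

ΔS_hot = −Q/T_H = −28700/992 = -28.93 J/K and ΔS_cold = +Q/T_C = 28700/411 = 69.83 J/K.
ΔS_total = -28.93 + 69.83 = 40.9 J/K, positive as the second law requires.

ΔS_total = 40.9 J/K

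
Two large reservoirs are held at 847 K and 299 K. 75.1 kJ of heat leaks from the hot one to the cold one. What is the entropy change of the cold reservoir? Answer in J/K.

ΔS_cold = 251 J/K

The cold reservoir gains heat Q, so ΔS_cold = +Q/T_C = 75100/299 = 251 J/K.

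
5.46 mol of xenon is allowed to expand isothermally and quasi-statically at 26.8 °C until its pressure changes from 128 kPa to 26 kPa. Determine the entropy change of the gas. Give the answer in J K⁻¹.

For an isothermal ideal gas ΔS_gas = nR ln(P₁/P₂) = 5.46 × 8.314 × ln(128/26) = 72.4 J/K.

ΔS_gas = 72.4 J/K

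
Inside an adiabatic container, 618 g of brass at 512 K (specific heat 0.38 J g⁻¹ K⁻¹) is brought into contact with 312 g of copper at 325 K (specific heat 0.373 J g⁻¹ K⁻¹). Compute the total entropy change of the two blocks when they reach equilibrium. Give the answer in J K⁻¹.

ΔS_total = 7.59 J/K

Energy balance: T_f = (m₁c₁T₁ + m₂c₂T₂)/(m₁c₁ + m₂c₂) = 450.04 K.
ΔS₁ = m₁c₁ ln(T_f/T₁) = 234.84 × ln(450.04/512) = -30.29 J/K.
ΔS₂ = m₂c₂ ln(T_f/T₂) = 116.376 × ln(450.04/325) = 37.88 J/K.
ΔS_total = -30.29 + 37.88 = 7.59 J/K.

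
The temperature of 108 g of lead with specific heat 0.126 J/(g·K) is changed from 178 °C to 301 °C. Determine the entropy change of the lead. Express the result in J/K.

In kelvin: T₁ = 451.15 K, T₂ = 574.15 K. ΔS = ∫dQ_rev/T = m c ln(T₂/T₁) = 108 × 0.126 × ln(574.15/451.15) = 3.28 J/K.

ΔS = 3.28 J/K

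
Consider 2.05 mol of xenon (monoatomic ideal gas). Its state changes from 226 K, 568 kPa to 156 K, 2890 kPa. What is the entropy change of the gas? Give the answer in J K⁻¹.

ΔS = nC_p ln(T₂/T₁) − nR ln(P₂/P₁), with C_p = 5R/2 = 20.79 J mol⁻¹ K⁻¹ for a monoatomic ideal gas.
ΔS = 2.05 × [20.79 × ln(156/226) − 8.314 × ln(2890/568)] = -43.5 J/K.

ΔS = -43.5 J/K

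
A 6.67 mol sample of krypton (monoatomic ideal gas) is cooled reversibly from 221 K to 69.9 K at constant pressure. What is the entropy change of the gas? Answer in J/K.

ΔS = -160 J/K

At constant pressure, ΔS = nC_p ln(T₂/T₁) with C_p = 5R/2 = 20.79 J mol⁻¹ K⁻¹.
ΔS = 6.67 × 20.79 × ln(69.9/221) = -160 J/K.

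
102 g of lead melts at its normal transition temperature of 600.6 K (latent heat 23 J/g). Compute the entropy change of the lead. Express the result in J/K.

ΔS = 3.91 J/K

Heat absorbed by the substance: Q = mL = 102 × 23 = 2346 J.
At constant T, ΔS = Q_rev/T = 2346 / 600.6 = 3.91 J/K.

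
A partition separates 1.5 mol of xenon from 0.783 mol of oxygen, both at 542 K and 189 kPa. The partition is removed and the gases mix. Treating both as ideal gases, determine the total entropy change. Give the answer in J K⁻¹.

Mole fractions: x_A = 1.5/2.28 = 0.657, x_B = 0.343.
ΔS_mix = −R(n_A ln x_A + n_B ln x_B) = −8.314 × (1.5 ln 0.657 + 0.783 ln 0.343) = 12.2 J/K.

ΔS_mix = 12.2 J/K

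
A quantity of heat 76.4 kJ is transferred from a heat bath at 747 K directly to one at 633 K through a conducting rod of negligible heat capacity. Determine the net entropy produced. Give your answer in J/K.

ΔS_hot = −Q/T_H = −76400/747 = -102.3 J/K and ΔS_cold = +Q/T_C = 76400/633 = 120.7 J/K.
ΔS_total = -102.3 + 120.7 = 18.4 J/K, positive as the second law requires.

ΔS_total = 18.4 J/K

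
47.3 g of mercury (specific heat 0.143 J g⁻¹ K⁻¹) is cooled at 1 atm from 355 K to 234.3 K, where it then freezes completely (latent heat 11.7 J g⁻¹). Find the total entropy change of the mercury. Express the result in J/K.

ΔS = -5.17 J/K

Cooling step: ΔS₁ = m c ln(T_tr/T_i) = 47.3 × 0.143 × ln(234.3/355) = -2.811 J/K.
Phase change: ΔS₂ = −mL/T_tr = −47.3 × 11.7 / 234.3 = -2.362 J/K.
ΔS_total = (-2.811) + (-2.362) = -5.17 J/K.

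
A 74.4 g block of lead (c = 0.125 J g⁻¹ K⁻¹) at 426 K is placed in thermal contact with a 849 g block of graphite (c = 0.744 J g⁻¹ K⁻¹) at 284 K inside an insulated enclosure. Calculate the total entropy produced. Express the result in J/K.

Energy balance: T_f = (m₁c₁T₁ + m₂c₂T₂)/(m₁c₁ + m₂c₂) = 286.06 K.
ΔS₁ = m₁c₁ ln(T_f/T₁) = 9.3 × ln(286.06/426) = -3.704 J/K.
ΔS₂ = m₂c₂ ln(T_f/T₂) = 631.656 × ln(286.06/284) = 4.566 J/K.
ΔS_total = -3.704 + 4.566 = 0.862 J/K.

ΔS_total = 0.862 J/K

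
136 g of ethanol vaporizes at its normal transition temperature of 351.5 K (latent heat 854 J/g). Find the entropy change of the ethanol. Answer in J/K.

Heat absorbed by the substance: Q = mL = 136 × 854 = 116144 J.
At constant T, ΔS = Q_rev/T = 116144 / 351.5 = 330 J/K.

ΔS = 330 J/K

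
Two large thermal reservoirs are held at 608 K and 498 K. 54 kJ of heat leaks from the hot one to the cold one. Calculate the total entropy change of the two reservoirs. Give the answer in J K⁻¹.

ΔS_hot = −Q/T_H = −54000/608 = -88.82 J/K and ΔS_cold = +Q/T_C = 54000/498 = 108.4 J/K.
ΔS_total = -88.82 + 108.4 = 19.6 J/K, positive as the second law requires.

ΔS_total = 19.6 J/K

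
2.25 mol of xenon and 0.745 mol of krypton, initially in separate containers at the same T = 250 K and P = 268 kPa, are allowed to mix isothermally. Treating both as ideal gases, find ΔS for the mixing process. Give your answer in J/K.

Mole fractions: x_A = 2.25/3 = 0.751, x_B = 0.249.
ΔS_mix = −R(n_A ln x_A + n_B ln x_B) = −8.314 × (2.25 ln 0.751 + 0.745 ln 0.249) = 14 J/K.

ΔS_mix = 14 J/K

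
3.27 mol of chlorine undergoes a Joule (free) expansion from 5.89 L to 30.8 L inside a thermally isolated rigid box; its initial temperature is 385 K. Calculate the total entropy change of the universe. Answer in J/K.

ΔS_universe = 45 J/K

For an ideal gas in free expansion Q = 0 and W = 0, so T is unchanged.
Entropy is a state function; using a reversible isothermal path, ΔS_gas = nR ln(V₂/V₁) = 3.27 × 8.314 × ln(30.8/5.89) = 45 J/K.
The insulated surroundings exchange no heat, so ΔS_surr = 0 and ΔS_universe = ΔS_gas.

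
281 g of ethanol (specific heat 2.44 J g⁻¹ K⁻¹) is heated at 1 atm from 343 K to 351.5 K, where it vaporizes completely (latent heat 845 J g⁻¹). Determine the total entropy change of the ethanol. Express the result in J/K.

Warming step: ΔS₁ = m c ln(T_tr/T_i) = 281 × 2.44 × ln(351.5/343) = 16.78 J/K.
Phase change: ΔS₂ = +mL/T_tr = 281 × 845 / 351.5 = 675.5 J/K.
ΔS_total = (16.78) + (675.5) = 692 J/K.

ΔS = 692 J/K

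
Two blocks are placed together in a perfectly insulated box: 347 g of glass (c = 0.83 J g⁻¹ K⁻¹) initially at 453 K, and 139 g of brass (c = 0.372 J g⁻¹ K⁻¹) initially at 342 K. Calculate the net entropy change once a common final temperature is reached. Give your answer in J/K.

ΔS_total = 1.62 J/K

Energy balance: T_f = (m₁c₁T₁ + m₂c₂T₂)/(m₁c₁ + m₂c₂) = 436.1 K.
ΔS₁ = m₁c₁ ln(T_f/T₁) = 288.01 × ln(436.1/453) = -10.95 J/K.
ΔS₂ = m₂c₂ ln(T_f/T₂) = 51.708 × ln(436.1/342) = 12.57 J/K.
ΔS_total = -10.95 + 12.57 = 1.62 J/K.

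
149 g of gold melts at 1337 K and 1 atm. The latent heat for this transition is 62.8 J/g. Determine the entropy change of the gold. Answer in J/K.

ΔS = 7 J/K

Heat absorbed by the substance: Q = mL = 149 × 62.8 = 9357.2 J.
At constant T, ΔS = Q_rev/T = 9357.2 / 1337 = 7 J/K.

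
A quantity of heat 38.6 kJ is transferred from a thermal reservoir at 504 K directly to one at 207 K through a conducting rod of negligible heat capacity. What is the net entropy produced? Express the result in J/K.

ΔS_total = 110 J/K

ΔS_hot = −Q/T_H = −38600/504 = -76.59 J/K and ΔS_cold = +Q/T_C = 38600/207 = 186.5 J/K.
ΔS_total = -76.59 + 186.5 = 110 J/K, positive as the second law requires.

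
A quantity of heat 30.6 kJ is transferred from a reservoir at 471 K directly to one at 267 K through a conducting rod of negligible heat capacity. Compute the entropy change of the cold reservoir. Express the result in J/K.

ΔS_cold = 115 J/K

The cold reservoir gains heat Q, so ΔS_cold = +Q/T_C = 30600/267 = 115 J/K.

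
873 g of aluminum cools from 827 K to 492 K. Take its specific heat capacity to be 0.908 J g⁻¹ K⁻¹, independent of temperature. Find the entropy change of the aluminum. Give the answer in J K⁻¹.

ΔS = -412 J/K

ΔS = ∫dQ_rev/T = m c ln(T₂/T₁) = 873 × 0.908 × ln(492/827) = -412 J/K.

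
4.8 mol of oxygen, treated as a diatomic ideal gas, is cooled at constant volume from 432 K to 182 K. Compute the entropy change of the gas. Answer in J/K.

At constant volume, ΔS = nC_V ln(T₂/T₁) with C_V = 5R/2 = 20.79 J mol⁻¹ K⁻¹.
ΔS = 4.8 × 20.79 × ln(182/432) = -86.2 J/K.

ΔS = -86.2 J/K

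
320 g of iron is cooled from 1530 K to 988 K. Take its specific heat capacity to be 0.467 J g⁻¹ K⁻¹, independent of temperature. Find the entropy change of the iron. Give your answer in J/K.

ΔS = ∫dQ_rev/T = m c ln(T₂/T₁) = 320 × 0.467 × ln(988/1530) = -65.4 J/K.

ΔS = -65.4 J/K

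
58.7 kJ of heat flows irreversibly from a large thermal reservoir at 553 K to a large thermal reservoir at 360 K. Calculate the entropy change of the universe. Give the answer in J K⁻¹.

ΔS_total = 56.9 J/K

ΔS_hot = −Q/T_H = −58700/553 = -106.15 J/K and ΔS_cold = +Q/T_C = 58700/360 = 163.06 J/K.
ΔS_total = -106.15 + 163.06 = 56.9 J/K, positive as the second law requires.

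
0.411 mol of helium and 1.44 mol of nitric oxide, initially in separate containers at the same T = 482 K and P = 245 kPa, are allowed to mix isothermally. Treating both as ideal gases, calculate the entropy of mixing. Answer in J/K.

Mole fractions: x_A = 0.411/1.85 = 0.222, x_B = 0.778.
ΔS_mix = −R(n_A ln x_A + n_B ln x_B) = −8.314 × (0.411 ln 0.222 + 1.44 ln 0.778) = 8.15 J/K.

ΔS_mix = 8.15 J/K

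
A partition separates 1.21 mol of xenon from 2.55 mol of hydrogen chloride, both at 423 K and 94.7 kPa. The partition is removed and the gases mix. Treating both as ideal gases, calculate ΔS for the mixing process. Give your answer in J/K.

Mole fractions: x_A = 1.21/3.76 = 0.322, x_B = 0.678.
ΔS_mix = −R(n_A ln x_A + n_B ln x_B) = −8.314 × (1.21 ln 0.322 + 2.55 ln 0.678) = 19.6 J/K.

ΔS_mix = 19.6 J/K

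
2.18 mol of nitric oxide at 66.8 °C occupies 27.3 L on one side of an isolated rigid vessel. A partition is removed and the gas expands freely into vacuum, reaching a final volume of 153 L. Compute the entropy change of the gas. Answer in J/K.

ΔS_gas = 31.2 J/K

No heat is exchanged and no work is done, so the ideal-gas temperature stays constant.
Entropy is a state function; using a reversible isothermal path, ΔS_gas = nR ln(V₂/V₁) = 2.18 × 8.314 × ln(153/27.3) = 31.2 J/K.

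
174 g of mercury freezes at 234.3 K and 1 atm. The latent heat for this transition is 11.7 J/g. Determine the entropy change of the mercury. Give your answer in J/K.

Heat released by the substance: Q = −mL = −174 × 11.7 = −2035.8 J.
At constant T, ΔS = Q_rev/T = −2035.8 / 234.3 = -8.69 J/K.

ΔS = -8.69 J/K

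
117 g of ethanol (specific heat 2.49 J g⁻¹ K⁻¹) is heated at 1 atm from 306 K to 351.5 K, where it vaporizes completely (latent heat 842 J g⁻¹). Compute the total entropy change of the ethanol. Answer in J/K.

ΔS = 321 J/K

Warming step: ΔS₁ = m c ln(T_tr/T_i) = 117 × 2.49 × ln(351.5/306) = 40.39 J/K.
Phase change: ΔS₂ = +mL/T_tr = 117 × 842 / 351.5 = 280.3 J/K.
ΔS_total = (40.39) + (280.3) = 321 J/K.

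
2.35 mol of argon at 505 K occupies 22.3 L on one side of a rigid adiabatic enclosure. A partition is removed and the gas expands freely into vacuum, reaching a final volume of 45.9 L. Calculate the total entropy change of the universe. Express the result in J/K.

ΔS_universe = 14.1 J/K

No heat is exchanged and no work is done, so the ideal-gas temperature stays constant.
Entropy is a state function; using a reversible isothermal path, ΔS_gas = nR ln(V₂/V₁) = 2.35 × 8.314 × ln(45.9/22.3) = 14.1 J/K.
The insulated surroundings exchange no heat, so ΔS_surr = 0 and ΔS_universe = ΔS_gas.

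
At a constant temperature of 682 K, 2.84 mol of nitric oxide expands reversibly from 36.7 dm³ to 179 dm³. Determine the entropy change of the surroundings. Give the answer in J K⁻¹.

ΔS_surr = -37.4 J/K

For an isothermal ideal gas ΔS_gas = nR ln(V₂/V₁) = 2.84 × 8.314 × ln(179/36.7) = 37.4 J/K.
The process is reversible, so ΔS_surr = −ΔS_gas = -37.4 J/K and ΔS_universe = 0.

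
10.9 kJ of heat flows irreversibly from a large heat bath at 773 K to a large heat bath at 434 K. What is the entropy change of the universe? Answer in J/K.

ΔS_hot = −Q/T_H = −10900/773 = -14.1 J/K and ΔS_cold = +Q/T_C = 10900/434 = 25.12 J/K.
ΔS_total = -14.1 + 25.12 = 11 J/K, positive as the second law requires.

ΔS_total = 11 J/K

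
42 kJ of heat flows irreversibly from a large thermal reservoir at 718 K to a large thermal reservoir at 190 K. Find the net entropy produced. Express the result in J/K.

ΔS_hot = −Q/T_H = −42000/718 = -58.5 J/K and ΔS_cold = +Q/T_C = 42000/190 = 221.1 J/K.
ΔS_total = -58.5 + 221.1 = 163 J/K, positive as the second law requires.

ΔS_total = 163 J/K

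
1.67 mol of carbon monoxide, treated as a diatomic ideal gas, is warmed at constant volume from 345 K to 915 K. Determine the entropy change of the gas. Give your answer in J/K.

ΔS = 33.9 J/K

At constant volume, ΔS = nC_V ln(T₂/T₁) with C_V = 5R/2 = 20.79 J mol⁻¹ K⁻¹.
ΔS = 1.67 × 20.79 × ln(915/345) = 33.9 J/K.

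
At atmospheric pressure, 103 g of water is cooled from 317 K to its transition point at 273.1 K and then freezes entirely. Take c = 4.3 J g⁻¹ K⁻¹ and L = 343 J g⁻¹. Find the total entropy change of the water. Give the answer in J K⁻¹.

Cooling step: ΔS₁ = m c ln(T_tr/T_i) = 103 × 4.3 × ln(273.1/317) = -66.02 J/K.
Phase change: ΔS₂ = −mL/T_tr = −103 × 343 / 273.1 = -129.4 J/K.
ΔS_total = (-66.02) + (-129.4) = -195 J/K.

ΔS = -195 J/K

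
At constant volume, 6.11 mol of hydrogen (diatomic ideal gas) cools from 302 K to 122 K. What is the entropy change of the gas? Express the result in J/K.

ΔS = -115 J/K

At constant volume, ΔS = nC_V ln(T₂/T₁) with C_V = 5R/2 = 20.79 J mol⁻¹ K⁻¹.
ΔS = 6.11 × 20.79 × ln(122/302) = -115 J/K.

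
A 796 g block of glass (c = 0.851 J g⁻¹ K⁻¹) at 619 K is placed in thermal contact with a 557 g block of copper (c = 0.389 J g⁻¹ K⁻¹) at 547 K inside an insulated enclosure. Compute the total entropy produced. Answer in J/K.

ΔS_total = 1.23 J/K

Energy balance: T_f = (m₁c₁T₁ + m₂c₂T₂)/(m₁c₁ + m₂c₂) = 601.55 K.
ΔS₁ = m₁c₁ ln(T_f/T₁) = 677.396 × ln(601.55/619) = -19.37 J/K.
ΔS₂ = m₂c₂ ln(T_f/T₂) = 216.673 × ln(601.55/547) = 20.6 J/K.
ΔS_total = -19.37 + 20.6 = 1.23 J/K.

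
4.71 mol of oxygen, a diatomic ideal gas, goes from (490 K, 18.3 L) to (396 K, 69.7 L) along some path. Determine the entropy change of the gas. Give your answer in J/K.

ΔS = 31.5 J/K

Entropy is a state function: ΔS = nC_V ln(T₂/T₁) + nR ln(V₂/V₁), with C_V = 5R/2 = 20.79 J mol⁻¹ K⁻¹ for a diatomic ideal gas.
ΔS = 4.71 × [20.79 × ln(396/490) + 8.314 × ln(69.7/18.3)] = 31.5 J/K.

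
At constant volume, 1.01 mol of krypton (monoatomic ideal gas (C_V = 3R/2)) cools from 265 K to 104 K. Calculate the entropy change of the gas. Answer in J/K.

At constant volume, ΔS = nC_V ln(T₂/T₁) with C_V = 3R/2 = 12.47 J mol⁻¹ K⁻¹.
ΔS = 1.01 × 12.47 × ln(104/265) = -11.8 J/K.

ΔS = -11.8 J/K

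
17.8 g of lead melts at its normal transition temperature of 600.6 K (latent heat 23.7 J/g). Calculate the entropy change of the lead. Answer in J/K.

ΔS = 0.702 J/K

Heat absorbed by the substance: Q = mL = 17.8 × 23.7 = 421.86 J.
At constant T, ΔS = Q_rev/T = 421.86 / 600.6 = 0.702 J/K.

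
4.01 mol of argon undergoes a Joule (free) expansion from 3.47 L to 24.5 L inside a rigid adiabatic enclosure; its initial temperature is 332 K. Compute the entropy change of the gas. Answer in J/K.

ΔS_gas = 65.2 J/K

For an ideal gas in free expansion Q = 0 and W = 0, so T is unchanged.
Entropy is a state function; using a reversible isothermal path, ΔS_gas = nR ln(V₂/V₁) = 4.01 × 8.314 × ln(24.5/3.47) = 65.2 J/K.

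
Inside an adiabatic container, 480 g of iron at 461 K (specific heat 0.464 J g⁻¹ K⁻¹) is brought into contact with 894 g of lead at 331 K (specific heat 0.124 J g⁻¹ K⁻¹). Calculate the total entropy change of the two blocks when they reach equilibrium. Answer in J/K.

Energy balance: T_f = (m₁c₁T₁ + m₂c₂T₂)/(m₁c₁ + m₂c₂) = 417.8 K.
ΔS₁ = m₁c₁ ln(T_f/T₁) = 222.72 × ln(417.8/461) = -21.92 J/K.
ΔS₂ = m₂c₂ ln(T_f/T₂) = 110.856 × ln(417.8/331) = 25.82 J/K.
ΔS_total = -21.92 + 25.82 = 3.9 J/K.

ΔS_total = 3.9 J/K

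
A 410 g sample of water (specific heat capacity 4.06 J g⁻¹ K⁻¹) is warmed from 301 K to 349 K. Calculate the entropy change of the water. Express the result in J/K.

ΔS = 246 J/K

ΔS = ∫dQ_rev/T = m c ln(T₂/T₁) = 410 × 4.06 × ln(349/301) = 246 J/K.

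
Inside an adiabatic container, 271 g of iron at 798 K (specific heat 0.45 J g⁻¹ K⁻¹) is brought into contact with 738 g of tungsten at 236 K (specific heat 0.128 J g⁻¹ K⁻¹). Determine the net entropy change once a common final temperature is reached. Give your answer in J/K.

Energy balance: T_f = (m₁c₁T₁ + m₂c₂T₂)/(m₁c₁ + m₂c₂) = 552.69 K.
ΔS₁ = m₁c₁ ln(T_f/T₁) = 121.95 × ln(552.69/798) = -44.79 J/K.
ΔS₂ = m₂c₂ ln(T_f/T₂) = 94.464 × ln(552.69/236) = 80.39 J/K.
ΔS_total = -44.79 + 80.39 = 35.6 J/K.

ΔS_total = 35.6 J/K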